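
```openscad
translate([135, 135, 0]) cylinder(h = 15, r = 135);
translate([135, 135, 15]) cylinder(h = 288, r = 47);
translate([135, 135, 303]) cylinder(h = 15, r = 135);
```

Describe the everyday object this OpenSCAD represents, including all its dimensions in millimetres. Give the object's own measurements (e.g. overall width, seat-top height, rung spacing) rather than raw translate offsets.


A spool: two coaxial disc flanges of radius 135 mm and thickness 15 mm, joined by a core cylinder of radius 47 mm and height 288 mm. The lower flange rests on z = 0 and the three cylinders share a vertical axis.


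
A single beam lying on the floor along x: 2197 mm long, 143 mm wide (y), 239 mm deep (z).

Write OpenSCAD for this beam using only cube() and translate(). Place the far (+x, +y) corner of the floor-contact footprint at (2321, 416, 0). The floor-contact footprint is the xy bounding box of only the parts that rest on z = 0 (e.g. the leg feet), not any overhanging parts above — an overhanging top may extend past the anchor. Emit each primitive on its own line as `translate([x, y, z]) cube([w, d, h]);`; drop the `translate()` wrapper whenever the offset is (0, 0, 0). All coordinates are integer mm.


translate([124, 273, 0]) cube([2197, 143, 239]);


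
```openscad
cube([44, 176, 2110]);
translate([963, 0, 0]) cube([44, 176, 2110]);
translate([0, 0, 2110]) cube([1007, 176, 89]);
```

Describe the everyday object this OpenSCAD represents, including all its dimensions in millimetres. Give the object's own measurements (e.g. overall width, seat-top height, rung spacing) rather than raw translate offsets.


A door frame. The clear opening is 919 mm wide and 2110 mm high. Two 44 mm wide jambs, 176 mm deep, stand either side of the opening from the floor to the top of the opening. A 89 mm thick head sits across the top of both jambs, spanning the full outside width of the frame.


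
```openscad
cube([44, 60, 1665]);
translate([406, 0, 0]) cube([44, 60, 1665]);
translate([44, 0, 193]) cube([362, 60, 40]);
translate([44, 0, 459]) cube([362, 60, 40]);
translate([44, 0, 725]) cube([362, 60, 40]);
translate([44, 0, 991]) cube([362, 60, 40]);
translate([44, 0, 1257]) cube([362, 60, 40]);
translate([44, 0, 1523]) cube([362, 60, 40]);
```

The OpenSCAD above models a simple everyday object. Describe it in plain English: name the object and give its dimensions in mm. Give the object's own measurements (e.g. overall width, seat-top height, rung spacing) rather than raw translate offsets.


A straight ladder. Two 44×60 mm vertical rails, 1665 mm tall, stand 450 mm apart (outside-to-outside) with their front faces coplanar on the −y side. 6 rungs, each 60 mm deep and 40 mm tall, span between the inner faces of the rails, front faces flush with the rails. The lowest rung's underside is at z = 193 mm and rungs are spaced 266 mm apart (underside to underside).


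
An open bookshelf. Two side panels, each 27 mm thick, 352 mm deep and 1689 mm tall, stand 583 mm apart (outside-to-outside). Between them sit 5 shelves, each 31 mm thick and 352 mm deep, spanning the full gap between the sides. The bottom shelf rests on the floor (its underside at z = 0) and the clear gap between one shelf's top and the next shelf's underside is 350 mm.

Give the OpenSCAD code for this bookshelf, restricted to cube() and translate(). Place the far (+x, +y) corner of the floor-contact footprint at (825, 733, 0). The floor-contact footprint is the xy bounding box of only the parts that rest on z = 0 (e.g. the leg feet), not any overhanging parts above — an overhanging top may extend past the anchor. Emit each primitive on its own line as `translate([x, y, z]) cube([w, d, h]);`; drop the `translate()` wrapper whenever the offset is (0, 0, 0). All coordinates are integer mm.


translate([242, 381, 0]) cube([27, 352, 1689]);
translate([798, 381, 0]) cube([27, 352, 1689]);
translate([269, 381, 0]) cube([529, 352, 31]);
translate([269, 381, 381]) cube([529, 352, 31]);
translate([269, 381, 762]) cube([529, 352, 31]);
translate([269, 381, 1143]) cube([529, 352, 31]);
translate([269, 381, 1524]) cube([529, 352, 31]);


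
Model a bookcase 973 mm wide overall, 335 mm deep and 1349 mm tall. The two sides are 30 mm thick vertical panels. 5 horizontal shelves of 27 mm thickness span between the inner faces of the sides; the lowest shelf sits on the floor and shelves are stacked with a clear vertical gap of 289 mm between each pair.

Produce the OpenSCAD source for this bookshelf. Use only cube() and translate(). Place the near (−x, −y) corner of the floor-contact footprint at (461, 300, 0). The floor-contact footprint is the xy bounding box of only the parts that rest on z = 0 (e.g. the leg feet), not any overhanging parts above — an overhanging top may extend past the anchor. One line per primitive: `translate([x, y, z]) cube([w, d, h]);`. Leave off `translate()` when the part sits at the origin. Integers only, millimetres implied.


translate([461, 300, 0]) cube([30, 335, 1349]);
translate([1404, 300, 0]) cube([30, 335, 1349]);
translate([491, 300, 0]) cube([913, 335, 27]);
translate([491, 300, 316]) cube([913, 335, 27]);
translate([491, 300, 632]) cube([913, 335, 27]);
translate([491, 300, 948]) cube([913, 335, 27]);
translate([491, 300, 1264]) cube([913, 335, 27]);


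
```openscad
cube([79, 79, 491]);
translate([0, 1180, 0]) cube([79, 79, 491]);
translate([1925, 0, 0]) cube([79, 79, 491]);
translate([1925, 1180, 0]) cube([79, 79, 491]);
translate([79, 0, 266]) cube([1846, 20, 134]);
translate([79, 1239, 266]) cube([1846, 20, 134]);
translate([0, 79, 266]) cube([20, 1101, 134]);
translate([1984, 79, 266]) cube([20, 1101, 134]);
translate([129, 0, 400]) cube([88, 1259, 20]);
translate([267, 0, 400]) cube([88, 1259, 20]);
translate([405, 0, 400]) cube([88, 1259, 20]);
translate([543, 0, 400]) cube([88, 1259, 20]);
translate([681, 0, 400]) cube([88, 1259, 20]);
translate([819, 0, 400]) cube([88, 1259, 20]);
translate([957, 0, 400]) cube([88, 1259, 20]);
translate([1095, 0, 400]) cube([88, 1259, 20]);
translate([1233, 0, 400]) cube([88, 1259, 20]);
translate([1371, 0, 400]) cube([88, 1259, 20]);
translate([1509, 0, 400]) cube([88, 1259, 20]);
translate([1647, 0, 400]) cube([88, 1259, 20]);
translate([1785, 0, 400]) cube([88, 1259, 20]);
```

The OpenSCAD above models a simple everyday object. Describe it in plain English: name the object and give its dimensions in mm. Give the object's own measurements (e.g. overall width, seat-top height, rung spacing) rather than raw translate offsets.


A bed frame 2004 mm long (x) by 1259 mm wide (y). Four 79×79 mm corner posts, 491 mm tall, at the corners of the footprint. Four rails of 20 mm thickness and 134 mm height run between adjacent posts with their undersides at z = 266 mm, their outer faces flush with the outside of the frame (the two x-running rails run between the posts' inner faces; the two y-running rails run between the posts' inner faces). 13 slats, each 88 mm wide (x) and 20 mm thick, lie across the top of the two x-running rails, running the full 1259 mm width of the frame in y; along x they sit between the end posts with a 50 mm gap after the −x posts and between neighbouring slats, leaving 52 mm before the +x posts.


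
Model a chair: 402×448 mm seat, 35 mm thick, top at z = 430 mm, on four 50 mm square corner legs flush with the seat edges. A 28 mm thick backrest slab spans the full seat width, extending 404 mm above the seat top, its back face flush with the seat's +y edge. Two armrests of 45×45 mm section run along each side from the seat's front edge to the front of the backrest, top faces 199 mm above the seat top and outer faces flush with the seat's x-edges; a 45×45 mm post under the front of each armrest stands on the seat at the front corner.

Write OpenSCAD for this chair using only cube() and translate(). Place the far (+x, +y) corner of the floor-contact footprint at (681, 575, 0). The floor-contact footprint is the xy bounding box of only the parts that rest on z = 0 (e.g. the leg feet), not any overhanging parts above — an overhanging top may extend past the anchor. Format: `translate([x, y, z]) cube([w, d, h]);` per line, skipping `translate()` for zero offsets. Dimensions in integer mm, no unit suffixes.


translate([279, 127, 395]) cube([402, 448, 35]);
translate([279, 127, 0]) cube([50, 50, 395]);
translate([631, 127, 0]) cube([50, 50, 395]);
translate([279, 525, 0]) cube([50, 50, 395]);
translate([631, 525, 0]) cube([50, 50, 395]);
translate([279, 547, 430]) cube([402, 28, 404]);
translate([279, 127, 584]) cube([45, 420, 45]);
translate([636, 127, 584]) cube([45, 420, 45]);
translate([279, 127, 430]) cube([45, 45, 154]);
translate([636, 127, 430]) cube([45, 45, 154]);


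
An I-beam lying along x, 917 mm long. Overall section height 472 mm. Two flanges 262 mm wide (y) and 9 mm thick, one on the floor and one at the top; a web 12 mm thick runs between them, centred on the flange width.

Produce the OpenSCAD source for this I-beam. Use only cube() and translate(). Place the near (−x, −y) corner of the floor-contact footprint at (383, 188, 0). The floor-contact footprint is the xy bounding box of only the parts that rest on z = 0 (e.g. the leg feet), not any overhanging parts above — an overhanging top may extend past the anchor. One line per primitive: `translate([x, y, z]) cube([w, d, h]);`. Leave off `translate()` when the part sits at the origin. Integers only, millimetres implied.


translate([383, 188, 0]) cube([917, 262, 9]);
translate([383, 313, 9]) cube([917, 12, 454]);
translate([383, 188, 463]) cube([917, 262, 9]);


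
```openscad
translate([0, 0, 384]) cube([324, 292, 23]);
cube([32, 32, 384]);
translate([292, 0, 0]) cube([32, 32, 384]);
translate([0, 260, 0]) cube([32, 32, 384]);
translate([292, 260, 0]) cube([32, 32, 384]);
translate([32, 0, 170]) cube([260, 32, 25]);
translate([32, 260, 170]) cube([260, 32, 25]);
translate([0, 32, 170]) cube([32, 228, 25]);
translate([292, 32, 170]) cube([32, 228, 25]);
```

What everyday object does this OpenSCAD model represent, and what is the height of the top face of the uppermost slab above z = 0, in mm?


A stool. The seat height is 407 mm.

A 324×292×23 slab at z = 384 on four corner posts — a stool. The seat top is 384 + 23 = 407 mm.


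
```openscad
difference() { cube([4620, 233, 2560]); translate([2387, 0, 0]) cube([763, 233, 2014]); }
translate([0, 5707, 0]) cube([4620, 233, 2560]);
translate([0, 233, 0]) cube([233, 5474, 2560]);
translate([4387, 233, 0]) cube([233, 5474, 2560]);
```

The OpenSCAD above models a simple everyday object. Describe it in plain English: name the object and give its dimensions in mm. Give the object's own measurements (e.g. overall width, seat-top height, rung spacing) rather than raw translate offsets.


A single room: four walls, each 2560 mm tall and 233 mm thick, enclosing an outside footprint 4620×5940 mm (x × y), no floor or roof. The front and back walls (−y and +y sides) run the full x-width; the side walls fit between their inner faces. A door opening 763 mm wide and 2014 mm tall is cut through the front wall from the floor up, its −x edge 2387 mm from the wall's −x end.


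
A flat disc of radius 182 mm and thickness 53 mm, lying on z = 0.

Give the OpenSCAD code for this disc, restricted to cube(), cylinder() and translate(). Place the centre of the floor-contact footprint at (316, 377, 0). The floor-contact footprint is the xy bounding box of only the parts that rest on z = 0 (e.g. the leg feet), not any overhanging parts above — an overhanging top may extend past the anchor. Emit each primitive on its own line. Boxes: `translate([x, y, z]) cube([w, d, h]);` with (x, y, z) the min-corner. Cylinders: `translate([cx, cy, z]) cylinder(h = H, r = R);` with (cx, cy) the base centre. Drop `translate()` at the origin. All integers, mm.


translate([316, 377, 0]) cylinder(h = 53, r = 182);


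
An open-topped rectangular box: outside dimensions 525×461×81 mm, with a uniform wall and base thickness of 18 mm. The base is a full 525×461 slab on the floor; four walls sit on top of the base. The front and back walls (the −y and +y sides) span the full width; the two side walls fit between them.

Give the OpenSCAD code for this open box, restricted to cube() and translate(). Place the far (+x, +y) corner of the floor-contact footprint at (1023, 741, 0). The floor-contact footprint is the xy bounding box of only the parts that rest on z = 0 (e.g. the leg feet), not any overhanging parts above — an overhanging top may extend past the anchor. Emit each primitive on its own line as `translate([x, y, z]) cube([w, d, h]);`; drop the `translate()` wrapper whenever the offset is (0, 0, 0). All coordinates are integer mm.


translate([498, 280, 0]) cube([525, 461, 18]);
translate([498, 280, 18]) cube([525, 18, 63]);
translate([498, 723, 18]) cube([525, 18, 63]);
translate([498, 298, 18]) cube([18, 425, 63]);
translate([1005, 298, 18]) cube([18, 425, 63]);


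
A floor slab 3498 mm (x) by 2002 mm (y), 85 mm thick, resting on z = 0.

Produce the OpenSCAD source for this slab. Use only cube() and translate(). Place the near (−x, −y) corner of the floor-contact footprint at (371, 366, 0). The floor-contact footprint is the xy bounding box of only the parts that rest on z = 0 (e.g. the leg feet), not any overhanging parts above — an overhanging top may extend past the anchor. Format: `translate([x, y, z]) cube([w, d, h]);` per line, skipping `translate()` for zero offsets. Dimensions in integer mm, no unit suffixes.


translate([371, 366, 0]) cube([3498, 2002, 85]);


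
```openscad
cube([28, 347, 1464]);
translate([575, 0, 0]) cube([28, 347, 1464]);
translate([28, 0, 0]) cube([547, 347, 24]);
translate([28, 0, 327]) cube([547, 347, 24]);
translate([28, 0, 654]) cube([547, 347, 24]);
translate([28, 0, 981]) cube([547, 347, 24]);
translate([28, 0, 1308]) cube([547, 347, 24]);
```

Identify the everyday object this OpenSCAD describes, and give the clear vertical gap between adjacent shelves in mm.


A bookshelf. The clear shelf gap is 303 mm.

Two tall side panels with 5 horizontal boards between them — a bookshelf. The first two shelf undersides are at z = 0 and z = 327; with shelf thickness 24, the clear gap is 327 − 0 − 24 = 303 mm.


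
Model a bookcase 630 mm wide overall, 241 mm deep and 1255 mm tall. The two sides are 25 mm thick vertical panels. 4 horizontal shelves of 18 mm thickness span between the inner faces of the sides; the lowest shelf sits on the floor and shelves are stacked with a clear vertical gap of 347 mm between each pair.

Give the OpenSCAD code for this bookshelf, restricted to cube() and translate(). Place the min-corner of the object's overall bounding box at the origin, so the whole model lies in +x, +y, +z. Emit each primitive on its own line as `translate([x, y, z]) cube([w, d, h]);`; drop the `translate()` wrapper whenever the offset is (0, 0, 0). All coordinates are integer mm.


cube([25, 241, 1255]);
translate([605, 0, 0]) cube([25, 241, 1255]);
translate([25, 0, 0]) cube([580, 241, 18]);
translate([25, 0, 365]) cube([580, 241, 18]);
translate([25, 0, 730]) cube([580, 241, 18]);
translate([25, 0, 1095]) cube([580, 241, 18]);


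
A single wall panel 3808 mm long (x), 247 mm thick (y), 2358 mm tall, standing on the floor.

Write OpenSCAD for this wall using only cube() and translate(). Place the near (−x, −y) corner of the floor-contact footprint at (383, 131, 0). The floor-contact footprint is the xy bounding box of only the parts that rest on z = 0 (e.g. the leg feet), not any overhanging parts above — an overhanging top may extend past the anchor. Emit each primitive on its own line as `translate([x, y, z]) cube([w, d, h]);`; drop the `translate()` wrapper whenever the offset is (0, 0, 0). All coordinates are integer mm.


translate([383, 131, 0]) cube([3808, 247, 2358]);


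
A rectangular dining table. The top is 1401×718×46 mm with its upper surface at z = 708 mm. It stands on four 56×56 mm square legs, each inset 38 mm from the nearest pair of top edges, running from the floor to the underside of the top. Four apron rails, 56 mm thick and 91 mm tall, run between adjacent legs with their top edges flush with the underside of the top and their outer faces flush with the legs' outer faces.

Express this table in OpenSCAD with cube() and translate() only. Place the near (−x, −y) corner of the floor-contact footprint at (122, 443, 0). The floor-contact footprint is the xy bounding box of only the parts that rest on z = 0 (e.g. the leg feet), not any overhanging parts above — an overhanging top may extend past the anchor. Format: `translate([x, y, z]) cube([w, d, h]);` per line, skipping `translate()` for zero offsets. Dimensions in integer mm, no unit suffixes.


translate([84, 405, 662]) cube([1401, 718, 46]);
translate([122, 443, 0]) cube([56, 56, 662]);
translate([1391, 443, 0]) cube([56, 56, 662]);
translate([122, 1029, 0]) cube([56, 56, 662]);
translate([1391, 1029, 0]) cube([56, 56, 662]);
translate([178, 443, 571]) cube([1213, 56, 91]);
translate([178, 1029, 571]) cube([1213, 56, 91]);
translate([122, 499, 571]) cube([56, 530, 91]);
translate([1391, 499, 571]) cube([56, 530, 91]);


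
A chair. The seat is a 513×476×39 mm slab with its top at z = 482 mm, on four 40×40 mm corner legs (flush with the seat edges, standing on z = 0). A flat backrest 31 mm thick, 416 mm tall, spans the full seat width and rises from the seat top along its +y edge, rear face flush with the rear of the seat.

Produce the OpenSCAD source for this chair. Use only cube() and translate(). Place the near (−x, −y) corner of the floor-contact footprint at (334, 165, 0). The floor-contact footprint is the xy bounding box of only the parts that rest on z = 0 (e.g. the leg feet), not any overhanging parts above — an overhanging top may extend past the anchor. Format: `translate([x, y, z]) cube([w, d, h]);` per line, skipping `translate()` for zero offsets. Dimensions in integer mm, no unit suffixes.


translate([334, 165, 443]) cube([513, 476, 39]);
translate([334, 165, 0]) cube([40, 40, 443]);
translate([807, 165, 0]) cube([40, 40, 443]);
translate([334, 601, 0]) cube([40, 40, 443]);
translate([807, 601, 0]) cube([40, 40, 443]);
translate([334, 610, 482]) cube([513, 31, 416]);


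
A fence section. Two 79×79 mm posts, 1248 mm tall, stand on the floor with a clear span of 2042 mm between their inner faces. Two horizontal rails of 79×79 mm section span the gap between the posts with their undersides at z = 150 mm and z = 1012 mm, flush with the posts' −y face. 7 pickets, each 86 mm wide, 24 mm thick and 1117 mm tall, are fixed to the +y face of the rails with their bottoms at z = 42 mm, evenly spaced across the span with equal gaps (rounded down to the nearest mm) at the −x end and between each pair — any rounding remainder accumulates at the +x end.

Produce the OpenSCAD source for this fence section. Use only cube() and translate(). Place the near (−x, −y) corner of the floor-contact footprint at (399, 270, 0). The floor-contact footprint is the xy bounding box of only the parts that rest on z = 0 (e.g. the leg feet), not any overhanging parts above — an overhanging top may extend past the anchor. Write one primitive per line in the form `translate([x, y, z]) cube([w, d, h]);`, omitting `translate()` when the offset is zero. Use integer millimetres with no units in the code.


translate([399, 270, 0]) cube([79, 79, 1248]);
translate([2520, 270, 0]) cube([79, 79, 1248]);
translate([478, 270, 150]) cube([2042, 79, 79]);
translate([478, 270, 1012]) cube([2042, 79, 79]);
translate([658, 349, 42]) cube([86, 24, 1117]);
translate([924, 349, 42]) cube([86, 24, 1117]);
translate([1190, 349, 42]) cube([86, 24, 1117]);
translate([1456, 349, 42]) cube([86, 24, 1117]);
translate([1722, 349, 42]) cube([86, 24, 1117]);
translate([1988, 349, 42]) cube([86, 24, 1117]);
translate([2254, 349, 42]) cube([86, 24, 1117]);


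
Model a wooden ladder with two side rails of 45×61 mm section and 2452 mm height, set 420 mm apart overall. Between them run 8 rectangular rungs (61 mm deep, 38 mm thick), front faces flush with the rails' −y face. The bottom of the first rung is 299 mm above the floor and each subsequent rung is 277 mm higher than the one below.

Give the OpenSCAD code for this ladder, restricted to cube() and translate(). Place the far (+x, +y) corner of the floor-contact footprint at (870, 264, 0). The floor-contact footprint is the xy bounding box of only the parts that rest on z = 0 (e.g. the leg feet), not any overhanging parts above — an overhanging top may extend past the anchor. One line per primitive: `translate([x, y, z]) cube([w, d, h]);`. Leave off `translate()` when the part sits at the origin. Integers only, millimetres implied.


translate([450, 203, 0]) cube([45, 61, 2452]);
translate([825, 203, 0]) cube([45, 61, 2452]);
translate([495, 203, 299]) cube([330, 61, 38]);
translate([495, 203, 576]) cube([330, 61, 38]);
translate([495, 203, 853]) cube([330, 61, 38]);
translate([495, 203, 1130]) cube([330, 61, 38]);
translate([495, 203, 1407]) cube([330, 61, 38]);
translate([495, 203, 1684]) cube([330, 61, 38]);
translate([495, 203, 1961]) cube([330, 61, 38]);
translate([495, 203, 2238]) cube([330, 61, 38]);


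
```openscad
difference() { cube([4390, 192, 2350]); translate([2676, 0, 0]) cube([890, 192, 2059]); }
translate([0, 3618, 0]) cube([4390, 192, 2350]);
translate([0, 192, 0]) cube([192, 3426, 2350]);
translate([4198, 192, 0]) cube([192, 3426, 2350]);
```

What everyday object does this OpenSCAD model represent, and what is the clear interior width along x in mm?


A single room. The interior width is 4006 mm.

Four walls enclosing a rectangle with a door in the front wall — a room. Outside width 4390 minus two 192 mm walls gives 4006 mm.


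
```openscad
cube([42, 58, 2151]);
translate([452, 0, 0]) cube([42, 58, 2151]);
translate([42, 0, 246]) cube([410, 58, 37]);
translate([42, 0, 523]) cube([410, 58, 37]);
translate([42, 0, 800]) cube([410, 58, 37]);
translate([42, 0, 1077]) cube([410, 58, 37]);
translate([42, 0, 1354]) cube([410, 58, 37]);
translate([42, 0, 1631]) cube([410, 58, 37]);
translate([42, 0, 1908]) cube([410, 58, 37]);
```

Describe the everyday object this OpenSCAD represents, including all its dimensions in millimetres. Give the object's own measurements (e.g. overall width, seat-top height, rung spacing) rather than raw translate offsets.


A straight ladder. Two 42×58 mm vertical rails, 2151 mm tall, stand 494 mm apart (outside-to-outside) with their front faces coplanar on the −y side. 7 rungs, each 58 mm deep and 37 mm tall, span between the inner faces of the rails, front faces flush with the rails. The lowest rung's underside is at z = 246 mm and rungs are spaced 277 mm apart (underside to underside).


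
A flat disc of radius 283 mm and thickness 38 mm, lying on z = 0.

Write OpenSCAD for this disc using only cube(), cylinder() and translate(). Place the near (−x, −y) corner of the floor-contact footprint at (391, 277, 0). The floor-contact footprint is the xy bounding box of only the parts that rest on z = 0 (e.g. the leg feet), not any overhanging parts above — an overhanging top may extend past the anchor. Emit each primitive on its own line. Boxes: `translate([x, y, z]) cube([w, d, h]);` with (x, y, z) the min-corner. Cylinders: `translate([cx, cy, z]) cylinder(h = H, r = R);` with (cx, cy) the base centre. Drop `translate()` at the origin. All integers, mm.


translate([674, 560, 0]) cylinder(h = 38, r = 283);


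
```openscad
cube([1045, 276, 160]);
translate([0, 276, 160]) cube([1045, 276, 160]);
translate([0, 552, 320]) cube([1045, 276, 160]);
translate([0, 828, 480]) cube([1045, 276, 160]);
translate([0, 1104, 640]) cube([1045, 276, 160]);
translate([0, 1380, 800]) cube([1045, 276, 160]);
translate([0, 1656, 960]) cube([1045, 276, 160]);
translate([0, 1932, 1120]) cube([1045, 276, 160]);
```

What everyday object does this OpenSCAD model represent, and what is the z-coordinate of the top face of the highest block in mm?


A staircase. The total rise is 1280 mm.

8 identical blocks, each offset up and back from the previous — a staircase. Each step is 160 mm tall and there are 8 of them, so the total rise is 8 × 160 = 1280 mm.


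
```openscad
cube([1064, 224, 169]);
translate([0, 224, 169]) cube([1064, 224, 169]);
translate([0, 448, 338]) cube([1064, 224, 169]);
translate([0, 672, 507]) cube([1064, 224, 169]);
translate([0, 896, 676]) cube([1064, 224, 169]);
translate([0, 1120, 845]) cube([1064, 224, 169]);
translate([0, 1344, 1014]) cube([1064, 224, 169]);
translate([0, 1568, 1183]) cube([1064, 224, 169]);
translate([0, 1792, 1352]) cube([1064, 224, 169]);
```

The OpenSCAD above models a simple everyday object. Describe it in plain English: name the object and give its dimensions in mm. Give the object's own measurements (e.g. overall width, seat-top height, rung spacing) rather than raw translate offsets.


A straight staircase of 9 solid steps. Each step is 1064 mm wide (x), 224 mm deep (y, the going) and 169 mm tall (the rise). The first step rests on the floor; each subsequent step sits one going further in +y and one rise higher in +z, directly behind and above the previous step with no overlap.


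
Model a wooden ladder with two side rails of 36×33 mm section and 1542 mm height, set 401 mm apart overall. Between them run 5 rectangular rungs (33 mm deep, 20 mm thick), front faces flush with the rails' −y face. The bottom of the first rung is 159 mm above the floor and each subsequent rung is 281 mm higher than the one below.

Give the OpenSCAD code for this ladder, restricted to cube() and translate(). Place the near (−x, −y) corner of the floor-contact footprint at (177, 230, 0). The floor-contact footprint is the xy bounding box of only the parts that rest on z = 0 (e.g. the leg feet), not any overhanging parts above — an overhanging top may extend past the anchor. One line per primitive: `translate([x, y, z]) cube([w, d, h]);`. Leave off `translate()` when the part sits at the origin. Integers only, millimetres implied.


translate([177, 230, 0]) cube([36, 33, 1542]);
translate([542, 230, 0]) cube([36, 33, 1542]);
translate([213, 230, 159]) cube([329, 33, 20]);
translate([213, 230, 440]) cube([329, 33, 20]);
translate([213, 230, 721]) cube([329, 33, 20]);
translate([213, 230, 1002]) cube([329, 33, 20]);
translate([213, 230, 1283]) cube([329, 33, 20]);


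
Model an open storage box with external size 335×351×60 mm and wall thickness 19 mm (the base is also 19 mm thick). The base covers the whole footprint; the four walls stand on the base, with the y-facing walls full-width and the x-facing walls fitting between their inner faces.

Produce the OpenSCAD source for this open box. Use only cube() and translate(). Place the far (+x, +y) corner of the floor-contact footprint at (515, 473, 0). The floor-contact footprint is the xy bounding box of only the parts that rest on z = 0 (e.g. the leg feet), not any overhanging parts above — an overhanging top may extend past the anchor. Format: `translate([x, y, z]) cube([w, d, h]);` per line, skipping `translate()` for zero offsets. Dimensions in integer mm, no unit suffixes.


translate([180, 122, 0]) cube([335, 351, 19]);
translate([180, 122, 19]) cube([335, 19, 41]);
translate([180, 454, 19]) cube([335, 19, 41]);
translate([180, 141, 19]) cube([19, 313, 41]);
translate([496, 141, 19]) cube([19, 313, 41]);


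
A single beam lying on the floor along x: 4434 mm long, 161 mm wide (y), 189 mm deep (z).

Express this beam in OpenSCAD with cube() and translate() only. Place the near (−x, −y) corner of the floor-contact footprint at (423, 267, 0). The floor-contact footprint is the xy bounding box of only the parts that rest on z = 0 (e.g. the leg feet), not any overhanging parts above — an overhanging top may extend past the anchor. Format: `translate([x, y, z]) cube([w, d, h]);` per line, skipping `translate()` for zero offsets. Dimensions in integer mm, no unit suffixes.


translate([423, 267, 0]) cube([4434, 161, 189]);


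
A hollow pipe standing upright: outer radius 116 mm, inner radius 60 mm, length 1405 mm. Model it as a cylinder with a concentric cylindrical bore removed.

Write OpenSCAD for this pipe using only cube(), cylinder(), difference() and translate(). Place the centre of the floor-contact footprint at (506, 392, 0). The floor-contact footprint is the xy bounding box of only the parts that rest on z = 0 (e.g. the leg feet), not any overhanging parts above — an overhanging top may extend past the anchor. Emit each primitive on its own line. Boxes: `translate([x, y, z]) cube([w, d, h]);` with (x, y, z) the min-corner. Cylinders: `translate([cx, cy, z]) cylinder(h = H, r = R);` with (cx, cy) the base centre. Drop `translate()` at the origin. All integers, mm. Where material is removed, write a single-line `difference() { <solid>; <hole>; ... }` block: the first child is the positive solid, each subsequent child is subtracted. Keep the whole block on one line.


difference() { translate([506, 392, 0]) cylinder(h = 1405, r = 116); translate([506, 392, 0]) cylinder(h = 1405, r = 60); }


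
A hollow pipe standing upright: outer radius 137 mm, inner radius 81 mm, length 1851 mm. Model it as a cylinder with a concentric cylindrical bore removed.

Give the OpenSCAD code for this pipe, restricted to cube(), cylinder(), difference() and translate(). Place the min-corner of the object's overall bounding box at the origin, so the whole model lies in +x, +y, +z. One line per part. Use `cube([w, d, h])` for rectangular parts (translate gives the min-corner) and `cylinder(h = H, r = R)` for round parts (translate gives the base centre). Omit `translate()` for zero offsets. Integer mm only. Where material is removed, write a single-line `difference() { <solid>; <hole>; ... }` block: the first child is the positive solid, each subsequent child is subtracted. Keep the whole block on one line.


difference() { translate([137, 137, 0]) cylinder(h = 1851, r = 137); translate([137, 137, 0]) cylinder(h = 1851, r = 81); }


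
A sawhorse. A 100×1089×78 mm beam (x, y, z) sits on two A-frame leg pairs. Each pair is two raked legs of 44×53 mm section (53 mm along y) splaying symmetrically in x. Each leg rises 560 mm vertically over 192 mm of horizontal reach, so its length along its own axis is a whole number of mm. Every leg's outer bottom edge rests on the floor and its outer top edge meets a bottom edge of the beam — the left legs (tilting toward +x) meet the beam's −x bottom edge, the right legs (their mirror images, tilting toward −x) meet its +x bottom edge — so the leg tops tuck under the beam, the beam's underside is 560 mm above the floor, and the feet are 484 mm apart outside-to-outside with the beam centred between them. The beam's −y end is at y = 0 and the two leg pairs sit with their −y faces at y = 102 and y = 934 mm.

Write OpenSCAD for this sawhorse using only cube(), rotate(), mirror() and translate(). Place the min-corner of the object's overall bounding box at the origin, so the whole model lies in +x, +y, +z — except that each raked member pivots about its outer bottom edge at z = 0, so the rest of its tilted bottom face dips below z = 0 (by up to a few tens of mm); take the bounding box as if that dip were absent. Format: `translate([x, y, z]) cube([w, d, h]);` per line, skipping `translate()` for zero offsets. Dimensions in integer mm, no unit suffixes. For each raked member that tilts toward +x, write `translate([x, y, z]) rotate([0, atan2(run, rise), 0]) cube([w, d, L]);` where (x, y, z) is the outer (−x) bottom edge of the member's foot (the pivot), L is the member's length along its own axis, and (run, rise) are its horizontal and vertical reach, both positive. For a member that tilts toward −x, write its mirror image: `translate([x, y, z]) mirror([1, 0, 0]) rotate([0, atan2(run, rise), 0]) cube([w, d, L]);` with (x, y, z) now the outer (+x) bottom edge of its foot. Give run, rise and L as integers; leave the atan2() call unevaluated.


translate([192, 0, 560]) cube([100, 1089, 78]);
translate([0, 102, 0]) rotate([0, atan2(192, 560), 0]) cube([44, 53, 592]);
translate([484, 102, 0]) mirror([1, 0, 0]) rotate([0, atan2(192, 560), 0]) cube([44, 53, 592]);
translate([0, 934, 0]) rotate([0, atan2(192, 560), 0]) cube([44, 53, 592]);
translate([484, 934, 0]) mirror([1, 0, 0]) rotate([0, atan2(192, 560), 0]) cube([44, 53, 592]);


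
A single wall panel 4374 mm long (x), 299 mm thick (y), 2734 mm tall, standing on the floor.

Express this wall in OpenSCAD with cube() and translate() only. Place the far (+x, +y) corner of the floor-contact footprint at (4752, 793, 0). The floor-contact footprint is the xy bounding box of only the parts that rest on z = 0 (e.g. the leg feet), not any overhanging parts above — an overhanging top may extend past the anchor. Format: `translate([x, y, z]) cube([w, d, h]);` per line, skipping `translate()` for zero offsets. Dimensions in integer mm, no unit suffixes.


translate([378, 494, 0]) cube([4374, 299, 2734]);


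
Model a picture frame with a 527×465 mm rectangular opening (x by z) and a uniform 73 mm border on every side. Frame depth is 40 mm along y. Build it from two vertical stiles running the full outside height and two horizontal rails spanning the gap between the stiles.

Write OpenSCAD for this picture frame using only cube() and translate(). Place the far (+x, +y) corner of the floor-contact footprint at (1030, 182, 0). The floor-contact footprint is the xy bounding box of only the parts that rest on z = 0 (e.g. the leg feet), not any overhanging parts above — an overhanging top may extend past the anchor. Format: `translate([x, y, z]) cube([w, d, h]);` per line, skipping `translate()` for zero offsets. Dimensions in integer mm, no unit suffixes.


translate([357, 142, 0]) cube([73, 40, 611]);
translate([957, 142, 0]) cube([73, 40, 611]);
translate([430, 142, 0]) cube([527, 40, 73]);
translate([430, 142, 538]) cube([527, 40, 73]);


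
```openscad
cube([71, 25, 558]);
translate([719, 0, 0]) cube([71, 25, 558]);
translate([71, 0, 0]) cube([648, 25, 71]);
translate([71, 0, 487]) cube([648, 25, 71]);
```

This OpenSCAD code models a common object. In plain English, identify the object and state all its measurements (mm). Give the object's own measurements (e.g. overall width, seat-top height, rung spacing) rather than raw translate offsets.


A rectangular picture frame lying in the x–z plane (depth along y). The opening is 648 mm wide (x) by 416 mm tall (z), surrounded by a border 71 mm wide on all four sides. The frame is 25 mm deep and is made of two full-height vertical stiles with two horizontal rails fitted between them.


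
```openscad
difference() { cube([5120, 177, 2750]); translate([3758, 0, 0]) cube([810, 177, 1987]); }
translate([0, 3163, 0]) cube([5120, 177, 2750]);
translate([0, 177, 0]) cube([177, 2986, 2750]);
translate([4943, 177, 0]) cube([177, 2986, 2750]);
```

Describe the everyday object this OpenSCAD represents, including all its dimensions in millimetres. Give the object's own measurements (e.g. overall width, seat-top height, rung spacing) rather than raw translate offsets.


A single room: four walls, each 2750 mm tall and 177 mm thick, enclosing an outside footprint 5120×3340 mm (x × y), no floor or roof. The front and back walls (−y and +y sides) run the full x-width; the side walls fit between their inner faces. A door opening 810 mm wide and 1987 mm tall is cut through the front wall from the floor up, its −x edge 3758 mm from the wall's −x end.


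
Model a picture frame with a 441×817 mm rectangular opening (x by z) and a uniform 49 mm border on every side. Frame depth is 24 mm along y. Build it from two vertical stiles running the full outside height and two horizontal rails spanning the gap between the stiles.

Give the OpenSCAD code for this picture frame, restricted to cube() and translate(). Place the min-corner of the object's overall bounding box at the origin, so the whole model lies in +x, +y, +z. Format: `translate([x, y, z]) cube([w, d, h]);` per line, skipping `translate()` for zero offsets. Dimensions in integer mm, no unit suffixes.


cube([49, 24, 915]);
translate([490, 0, 0]) cube([49, 24, 915]);
translate([49, 0, 0]) cube([441, 24, 49]);
translate([49, 0, 866]) cube([441, 24, 49]);


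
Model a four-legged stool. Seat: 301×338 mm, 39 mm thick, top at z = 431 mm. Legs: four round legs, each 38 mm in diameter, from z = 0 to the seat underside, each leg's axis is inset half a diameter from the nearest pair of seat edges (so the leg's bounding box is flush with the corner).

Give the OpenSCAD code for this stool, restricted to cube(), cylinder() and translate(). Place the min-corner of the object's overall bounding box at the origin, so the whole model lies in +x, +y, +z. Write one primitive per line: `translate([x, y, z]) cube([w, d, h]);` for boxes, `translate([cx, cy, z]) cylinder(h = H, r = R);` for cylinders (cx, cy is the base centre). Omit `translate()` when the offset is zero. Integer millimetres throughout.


translate([0, 0, 392]) cube([301, 338, 39]);
translate([19, 19, 0]) cylinder(h = 392, r = 19);
translate([282, 19, 0]) cylinder(h = 392, r = 19);
translate([19, 319, 0]) cylinder(h = 392, r = 19);
translate([282, 319, 0]) cylinder(h = 392, r = 19);


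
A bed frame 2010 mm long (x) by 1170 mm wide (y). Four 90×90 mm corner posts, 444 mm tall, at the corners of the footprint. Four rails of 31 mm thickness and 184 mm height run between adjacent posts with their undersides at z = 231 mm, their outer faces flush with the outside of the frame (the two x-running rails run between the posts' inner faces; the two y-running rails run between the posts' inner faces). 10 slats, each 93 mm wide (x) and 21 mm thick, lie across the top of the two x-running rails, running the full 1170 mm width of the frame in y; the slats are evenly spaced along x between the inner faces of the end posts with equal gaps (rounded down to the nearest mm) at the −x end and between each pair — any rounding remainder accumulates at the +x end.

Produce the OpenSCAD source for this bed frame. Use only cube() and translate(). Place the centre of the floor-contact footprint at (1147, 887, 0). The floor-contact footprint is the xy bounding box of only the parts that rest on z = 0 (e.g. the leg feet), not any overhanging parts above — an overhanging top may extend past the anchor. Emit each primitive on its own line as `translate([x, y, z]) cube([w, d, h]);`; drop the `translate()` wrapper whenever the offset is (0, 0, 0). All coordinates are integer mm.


translate([142, 302, 0]) cube([90, 90, 444]);
translate([142, 1382, 0]) cube([90, 90, 444]);
translate([2062, 302, 0]) cube([90, 90, 444]);
translate([2062, 1382, 0]) cube([90, 90, 444]);
translate([232, 302, 231]) cube([1830, 31, 184]);
translate([232, 1441, 231]) cube([1830, 31, 184]);
translate([142, 392, 231]) cube([31, 990, 184]);
translate([2121, 392, 231]) cube([31, 990, 184]);
translate([313, 302, 415]) cube([93, 1170, 21]);
translate([487, 302, 415]) cube([93, 1170, 21]);
translate([661, 302, 415]) cube([93, 1170, 21]);
translate([835, 302, 415]) cube([93, 1170, 21]);
translate([1009, 302, 415]) cube([93, 1170, 21]);
translate([1183, 302, 415]) cube([93, 1170, 21]);
translate([1357, 302, 415]) cube([93, 1170, 21]);
translate([1531, 302, 415]) cube([93, 1170, 21]);
translate([1705, 302, 415]) cube([93, 1170, 21]);
translate([1879, 302, 415]) cube([93, 1170, 21]);


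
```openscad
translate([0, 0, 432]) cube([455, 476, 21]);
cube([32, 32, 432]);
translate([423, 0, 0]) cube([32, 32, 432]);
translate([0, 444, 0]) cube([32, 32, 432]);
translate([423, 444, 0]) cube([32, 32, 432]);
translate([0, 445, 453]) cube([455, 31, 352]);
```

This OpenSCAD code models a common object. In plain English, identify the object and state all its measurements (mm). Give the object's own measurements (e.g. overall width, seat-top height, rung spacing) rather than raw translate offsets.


A chair. The seat is a 455×476×21 mm slab with its top at z = 453 mm, on four 32×32 mm corner legs (flush with the seat edges, standing on z = 0). A flat backrest 31 mm thick, 352 mm tall, spans the full seat width and rises from the seat top along its +y edge, rear face flush with the rear of the seat.
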